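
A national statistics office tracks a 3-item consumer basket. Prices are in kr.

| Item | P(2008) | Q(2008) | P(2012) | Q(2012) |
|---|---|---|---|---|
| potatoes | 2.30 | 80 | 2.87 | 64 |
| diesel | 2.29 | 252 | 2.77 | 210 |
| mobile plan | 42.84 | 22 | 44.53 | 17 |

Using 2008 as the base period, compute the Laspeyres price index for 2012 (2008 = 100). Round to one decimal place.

112.0

Laspeyres price index uses base-period quantities as weights.
ΣP(2012)·Q(2008) = 2.87×80 + 2.77×252 + 44.53×22 = 229.6 + 698.04 + 979.66 = 1907.3
ΣP(2008)·Q(2008) = 2.30×80 + 2.29×252 + 42.84×22 = 184 + 577.08 + 942.48 = 1703.56
Index = 1907.3 / 1703.56 × 100 = 111.9597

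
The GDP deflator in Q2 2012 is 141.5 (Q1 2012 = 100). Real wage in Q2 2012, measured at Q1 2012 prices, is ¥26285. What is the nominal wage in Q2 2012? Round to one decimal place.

37193.3

Nominal = Real × (Index/100) = 26285 × (141.5/100)
        = 26285 × 1.415 = 37193.2750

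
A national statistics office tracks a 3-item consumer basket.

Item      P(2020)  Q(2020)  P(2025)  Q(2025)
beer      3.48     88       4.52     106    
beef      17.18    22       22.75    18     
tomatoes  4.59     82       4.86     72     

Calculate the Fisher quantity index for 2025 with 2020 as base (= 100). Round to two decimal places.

Laspeyres component (base-period weights):
ΣP(2020)Q(2025) = 3.48×106 + 17.18×18 + 4.59×72 = 368.88 + 309.24 + 330.48 = 1008.6
ΣP(2020)Q(2020) = 3.48×88 + 17.18×22 + 4.59×82 = 306.24 + 377.96 + 376.38 = 1060.58
L = 1008.6 / 1060.58 × 100 = 95.0989
Paasche component (current-period weights):
ΣP(2025)Q(2025) = 4.52×106 + 22.75×18 + 4.86×72 = 479.12 + 409.5 + 349.92 = 1238.54
ΣP(2025)Q(2020) = 4.52×88 + 22.75×22 + 4.86×82 = 397.76 + 500.5 + 398.52 = 1296.78
P = 1238.54 / 1296.78 × 100 = 95.5089
Fisher = √(L × P) = √(95.0989 × 95.5089) = 95.3037

95.30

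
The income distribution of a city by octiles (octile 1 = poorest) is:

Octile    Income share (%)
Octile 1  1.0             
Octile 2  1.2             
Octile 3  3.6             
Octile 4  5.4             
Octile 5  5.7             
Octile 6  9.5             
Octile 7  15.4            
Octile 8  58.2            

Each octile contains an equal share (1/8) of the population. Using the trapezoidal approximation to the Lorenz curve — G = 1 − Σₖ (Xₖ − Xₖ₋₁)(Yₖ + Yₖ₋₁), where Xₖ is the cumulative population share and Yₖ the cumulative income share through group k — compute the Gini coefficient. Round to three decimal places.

Cumulative income shares Yₖ: 0.0100, 0.0220, 0.0580, 0.1120, 0.1690, 0.2640, 0.4180, 1.0000
Σ (Xₖ−Xₖ₋₁)(Yₖ+Yₖ₋₁) = (1/8)(0.0100+0.0000) + (1/8)(0.0220+0.0100) + (1/8)(0.0580+0.0220) + (1/8)(0.1120+0.0580) + (1/8)(0.1690+0.1120) + (1/8)(0.2640+0.1690) + (1/8)(0.4180+0.2640) + (1/8)(1.0000+0.4180)
  = 0.0013 + 0.0040 + 0.0100 + 0.0213 + 0.0351 + 0.0541 + 0.0853 + 0.1773 = 0.3883
G = 1 − 0.3883 = 0.6118

0.612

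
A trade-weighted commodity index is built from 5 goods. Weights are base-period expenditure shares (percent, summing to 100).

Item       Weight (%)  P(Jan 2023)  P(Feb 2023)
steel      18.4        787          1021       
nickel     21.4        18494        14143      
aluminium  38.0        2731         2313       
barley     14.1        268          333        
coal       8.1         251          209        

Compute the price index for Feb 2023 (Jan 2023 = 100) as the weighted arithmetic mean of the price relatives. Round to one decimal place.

96.7

steel: 18.4 × (1021/787) = 18.4 × 1.297332 = 23.8709
nickel: 21.4 × (14143/18494) = 21.4 × 0.764735 = 16.3653
aluminium: 38.0 × (2313/2731) = 38.0 × 0.846943 = 32.1838
barley: 14.1 × (333/268) = 14.1 × 1.242537 = 17.5198
coal: 8.1 × (209/251) = 8.1 × 0.832669 = 6.7446
Index = Σ wᵢ·(p₁ᵢ/p₀ᵢ) = 23.8709 + 16.3653 + 32.1838 + 17.5198 + 6.7446 = 96.6844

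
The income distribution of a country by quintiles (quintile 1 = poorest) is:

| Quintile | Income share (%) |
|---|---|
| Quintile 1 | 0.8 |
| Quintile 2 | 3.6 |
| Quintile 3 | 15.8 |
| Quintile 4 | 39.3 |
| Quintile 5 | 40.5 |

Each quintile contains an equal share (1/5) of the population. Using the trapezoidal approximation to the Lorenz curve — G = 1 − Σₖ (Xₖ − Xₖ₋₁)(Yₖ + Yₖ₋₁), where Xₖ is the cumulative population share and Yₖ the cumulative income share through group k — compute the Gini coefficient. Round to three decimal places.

0.460

Cumulative income shares Yₖ: 0.0080, 0.0440, 0.2020, 0.5950, 1.0000
Σ (Xₖ−Xₖ₋₁)(Yₖ+Yₖ₋₁) = (1/5)(0.0080+0.0000) + (1/5)(0.0440+0.0080) + (1/5)(0.2020+0.0440) + (1/5)(0.5950+0.2020) + (1/5)(1.0000+0.5950)
  = 0.0016 + 0.0104 + 0.0492 + 0.1594 + 0.3190 = 0.5396
G = 1 − 0.5396 = 0.4604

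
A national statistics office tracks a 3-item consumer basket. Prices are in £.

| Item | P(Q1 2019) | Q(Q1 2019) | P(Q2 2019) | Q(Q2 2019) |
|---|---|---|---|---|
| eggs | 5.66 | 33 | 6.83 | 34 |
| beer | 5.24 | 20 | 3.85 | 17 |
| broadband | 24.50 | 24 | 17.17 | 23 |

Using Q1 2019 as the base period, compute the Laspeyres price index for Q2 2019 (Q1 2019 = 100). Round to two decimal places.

81.23

Laspeyres price index uses base-period quantities as weights.
ΣP(Q2 2019)·Q(Q1 2019) = 6.83×33 + 3.85×20 + 17.17×24 = 225.39 + 77 + 412.08 = 714.47
ΣP(Q1 2019)·Q(Q1 2019) = 5.66×33 + 5.24×20 + 24.50×24 = 186.78 + 104.8 + 588 = 879.58
Index = 714.47 / 879.58 × 100 = 81.2285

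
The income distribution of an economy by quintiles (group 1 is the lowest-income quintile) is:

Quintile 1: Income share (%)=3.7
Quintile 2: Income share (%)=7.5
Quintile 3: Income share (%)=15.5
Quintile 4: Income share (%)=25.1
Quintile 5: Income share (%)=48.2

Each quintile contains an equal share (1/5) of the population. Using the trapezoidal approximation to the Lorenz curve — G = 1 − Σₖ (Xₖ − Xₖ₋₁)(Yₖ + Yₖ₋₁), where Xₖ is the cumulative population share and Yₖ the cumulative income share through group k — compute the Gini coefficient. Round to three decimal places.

Cumulative income shares Yₖ: 0.0370, 0.1120, 0.2670, 0.5180, 1.0000
Σ (Xₖ−Xₖ₋₁)(Yₖ+Yₖ₋₁) = (1/5)(0.0370+0.0000) + (1/5)(0.1120+0.0370) + (1/5)(0.2670+0.1120) + (1/5)(0.5180+0.2670) + (1/5)(1.0000+0.5180)
  = 0.0074 + 0.0298 + 0.0758 + 0.1570 + 0.3036 = 0.5736
G = 1 − 0.5736 = 0.4264

0.426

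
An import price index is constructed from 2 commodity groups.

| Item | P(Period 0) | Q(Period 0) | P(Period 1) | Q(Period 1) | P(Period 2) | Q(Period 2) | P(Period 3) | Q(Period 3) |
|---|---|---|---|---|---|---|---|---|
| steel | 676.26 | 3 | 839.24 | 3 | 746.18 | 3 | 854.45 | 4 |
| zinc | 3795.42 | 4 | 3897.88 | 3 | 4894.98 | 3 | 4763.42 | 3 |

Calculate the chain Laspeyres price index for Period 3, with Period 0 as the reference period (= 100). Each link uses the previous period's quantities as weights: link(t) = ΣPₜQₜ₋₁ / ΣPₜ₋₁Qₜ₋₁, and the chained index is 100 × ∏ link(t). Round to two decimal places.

Link Period 0→Period 1:
ΣP(Period 1)Q(Period 0) = 839.24×3 + 3897.88×4 = 2517.72 + 15591.52 = 18109.24
ΣP(Period 0)Q(Period 0) = 676.26×3 + 3795.42×4 = 2028.78 + 15181.68 = 17210.46
link = 18109.24/17210.46 = 1.052223
Link Period 1→Period 2:
ΣP(Period 2)Q(Period 1) = 746.18×3 + 4894.98×3 = 2238.54 + 14684.94 = 16923.48
ΣP(Period 1)Q(Period 1) = 839.24×3 + 3897.88×3 = 2517.72 + 11693.64 = 14211.36
link = 16923.48/14211.36 = 1.190842
Link Period 2→Period 3:
ΣP(Period 3)Q(Period 2) = 854.45×3 + 4763.42×3 = 2563.35 + 14290.26 = 16853.61
ΣP(Period 2)Q(Period 2) = 746.18×3 + 4894.98×3 = 2238.54 + 14684.94 = 16923.48
link = 16853.61/16923.48 = 0.995871
Chained index = 100 × 1.052223 × 1.190842 × 0.995871 = 124.7858

124.79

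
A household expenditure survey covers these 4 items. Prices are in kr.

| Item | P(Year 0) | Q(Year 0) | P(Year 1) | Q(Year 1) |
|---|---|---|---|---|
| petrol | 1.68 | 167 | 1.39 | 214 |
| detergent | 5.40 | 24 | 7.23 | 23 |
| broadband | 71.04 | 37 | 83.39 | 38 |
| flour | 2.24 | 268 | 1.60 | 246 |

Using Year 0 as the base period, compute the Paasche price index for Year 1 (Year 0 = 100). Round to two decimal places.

Paasche price index uses current-period quantities as weights.
ΣP(Year 1)·Q(Year 1) = 1.39×214 + 7.23×23 + 83.39×38 + 1.60×246 = 297.46 + 166.29 + 3168.82 + 393.6 = 4026.17
ΣP(Year 0)·Q(Year 1) = 1.68×214 + 5.40×23 + 71.04×38 + 2.24×246 = 359.52 + 124.2 + 2699.52 + 551.04 = 3734.28
Index = 4026.17 / 3734.28 × 100 = 107.8165

107.82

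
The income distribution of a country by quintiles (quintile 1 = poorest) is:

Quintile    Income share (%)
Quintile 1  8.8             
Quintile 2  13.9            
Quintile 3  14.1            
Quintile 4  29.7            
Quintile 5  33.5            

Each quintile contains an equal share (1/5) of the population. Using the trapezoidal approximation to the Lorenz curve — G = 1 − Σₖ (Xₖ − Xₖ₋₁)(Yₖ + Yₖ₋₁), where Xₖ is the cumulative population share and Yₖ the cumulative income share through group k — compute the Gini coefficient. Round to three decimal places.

Cumulative income shares Yₖ: 0.0880, 0.2270, 0.3680, 0.6650, 1.0000
Σ (Xₖ−Xₖ₋₁)(Yₖ+Yₖ₋₁) = (1/5)(0.0880+0.0000) + (1/5)(0.2270+0.0880) + (1/5)(0.3680+0.2270) + (1/5)(0.6650+0.3680) + (1/5)(1.0000+0.6650)
  = 0.0176 + 0.0630 + 0.1190 + 0.2066 + 0.3330 = 0.7392
G = 1 − 0.7392 = 0.2608

0.261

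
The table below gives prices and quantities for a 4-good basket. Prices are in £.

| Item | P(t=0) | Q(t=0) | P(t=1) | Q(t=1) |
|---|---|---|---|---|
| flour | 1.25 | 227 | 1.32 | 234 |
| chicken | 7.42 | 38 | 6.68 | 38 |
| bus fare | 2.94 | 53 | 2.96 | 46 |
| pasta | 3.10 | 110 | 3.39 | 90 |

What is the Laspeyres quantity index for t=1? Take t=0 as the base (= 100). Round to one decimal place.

Laspeyres quantity index uses base-period prices as weights.
ΣP(t=0)·Q(t=1) = 1.25×234 + 7.42×38 + 2.94×46 + 3.10×90 = 292.5 + 281.96 + 135.24 + 279 = 988.7
ΣP(t=0)·Q(t=0) = 1.25×227 + 7.42×38 + 2.94×53 + 3.10×110 = 283.75 + 281.96 + 155.82 + 341 = 1062.53
Index = 988.7 / 1062.53 × 100 = 93.0515

93.1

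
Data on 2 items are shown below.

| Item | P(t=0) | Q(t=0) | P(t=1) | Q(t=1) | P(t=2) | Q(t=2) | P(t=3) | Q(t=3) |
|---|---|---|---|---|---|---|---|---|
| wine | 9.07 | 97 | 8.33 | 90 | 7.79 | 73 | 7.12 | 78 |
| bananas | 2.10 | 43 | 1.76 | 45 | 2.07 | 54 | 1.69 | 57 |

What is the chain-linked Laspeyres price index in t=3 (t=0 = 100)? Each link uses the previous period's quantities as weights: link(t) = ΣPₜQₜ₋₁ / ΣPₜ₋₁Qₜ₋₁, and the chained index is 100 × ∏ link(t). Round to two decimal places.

Link t=0→t=1:
ΣP(t=1)Q(t=0) = 8.33×97 + 1.76×43 = 808.01 + 75.68 = 883.69
ΣP(t=0)Q(t=0) = 9.07×97 + 2.10×43 = 879.79 + 90.3 = 970.09
link = 883.69/970.09 = 0.910936
Link t=1→t=2:
ΣP(t=2)Q(t=1) = 7.79×90 + 2.07×45 = 701.1 + 93.15 = 794.25
ΣP(t=1)Q(t=1) = 8.33×90 + 1.76×45 = 749.7 + 79.2 = 828.9
link = 794.25/828.9 = 0.958198
Link t=2→t=3:
ΣP(t=3)Q(t=2) = 7.12×73 + 1.69×54 = 519.76 + 91.26 = 611.02
ΣP(t=2)Q(t=2) = 7.79×73 + 2.07×54 = 568.67 + 111.78 = 680.45
link = 611.02/680.45 = 0.897965
Chained index = 100 × 0.910936 × 0.958198 × 0.897965 = 78.3794

78.38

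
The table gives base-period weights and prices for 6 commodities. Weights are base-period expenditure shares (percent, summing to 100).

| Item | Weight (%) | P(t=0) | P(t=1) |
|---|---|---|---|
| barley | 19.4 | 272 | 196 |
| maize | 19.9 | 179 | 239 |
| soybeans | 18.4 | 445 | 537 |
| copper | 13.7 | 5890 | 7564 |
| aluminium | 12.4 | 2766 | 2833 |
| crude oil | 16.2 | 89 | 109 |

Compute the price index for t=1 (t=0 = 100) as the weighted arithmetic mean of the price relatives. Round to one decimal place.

112.9

barley: 19.4 × (196/272) = 19.4 × 0.720588 = 13.9794
maize: 19.9 × (239/179) = 19.9 × 1.335196 = 26.5704
soybeans: 18.4 × (537/445) = 18.4 × 1.206742 = 22.2040
copper: 13.7 × (7564/5890) = 13.7 × 1.284211 = 17.5937
aluminium: 12.4 × (2833/2766) = 12.4 × 1.024223 = 12.7004
crude oil: 16.2 × (109/89) = 16.2 × 1.224719 = 19.8404
Index = Σ wᵢ·(p₁ᵢ/p₀ᵢ) = 13.9794 + 26.5704 + 22.2040 + 17.5937 + 12.7004 + 19.8404 = 112.8883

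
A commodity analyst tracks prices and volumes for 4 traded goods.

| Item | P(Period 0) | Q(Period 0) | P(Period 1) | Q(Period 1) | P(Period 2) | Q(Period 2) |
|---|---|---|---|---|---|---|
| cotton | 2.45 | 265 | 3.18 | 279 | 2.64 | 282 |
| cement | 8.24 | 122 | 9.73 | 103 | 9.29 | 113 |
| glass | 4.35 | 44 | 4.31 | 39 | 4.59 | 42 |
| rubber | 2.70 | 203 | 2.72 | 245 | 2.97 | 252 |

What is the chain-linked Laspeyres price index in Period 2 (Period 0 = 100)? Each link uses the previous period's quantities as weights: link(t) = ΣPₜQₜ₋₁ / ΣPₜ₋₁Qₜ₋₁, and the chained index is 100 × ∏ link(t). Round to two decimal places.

Link Period 0→Period 1:
ΣP(Period 1)Q(Period 0) = 3.18×265 + 9.73×122 + 4.31×44 + 2.72×203 = 842.7 + 1187.06 + 189.64 + 552.16 = 2771.56
ΣP(Period 0)Q(Period 0) = 2.45×265 + 8.24×122 + 4.35×44 + 2.70×203 = 649.25 + 1005.28 + 191.4 + 548.1 = 2394.03
link = 2771.56/2394.03 = 1.157696
Link Period 1→Period 2:
ΣP(Period 2)Q(Period 1) = 2.64×279 + 9.29×103 + 4.59×39 + 2.97×245 = 736.56 + 956.87 + 179.01 + 727.65 = 2600.09
ΣP(Period 1)Q(Period 1) = 3.18×279 + 9.73×103 + 4.31×39 + 2.72×245 = 887.22 + 1002.19 + 168.09 + 666.4 = 2723.9
link = 2600.09/2723.9 = 0.954547
Chained index = 100 × 1.157696 × 0.954547 = 110.5075

110.51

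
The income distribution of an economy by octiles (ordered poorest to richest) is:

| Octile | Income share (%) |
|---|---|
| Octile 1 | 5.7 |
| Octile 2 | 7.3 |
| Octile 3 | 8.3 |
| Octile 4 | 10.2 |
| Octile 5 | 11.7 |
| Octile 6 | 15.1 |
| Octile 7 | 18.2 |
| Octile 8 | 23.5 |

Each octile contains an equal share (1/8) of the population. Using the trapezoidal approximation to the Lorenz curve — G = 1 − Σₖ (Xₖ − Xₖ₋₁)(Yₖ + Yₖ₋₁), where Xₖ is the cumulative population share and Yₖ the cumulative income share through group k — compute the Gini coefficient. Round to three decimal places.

Cumulative income shares Yₖ: 0.0570, 0.1300, 0.2130, 0.3150, 0.4320, 0.5830, 0.7650, 1.0000
Σ (Xₖ−Xₖ₋₁)(Yₖ+Yₖ₋₁) = (1/8)(0.0570+0.0000) + (1/8)(0.1300+0.0570) + (1/8)(0.2130+0.1300) + (1/8)(0.3150+0.2130) + (1/8)(0.4320+0.3150) + (1/8)(0.5830+0.4320) + (1/8)(0.7650+0.5830) + (1/8)(1.0000+0.7650)
  = 0.0071 + 0.0234 + 0.0429 + 0.0660 + 0.0934 + 0.1269 + 0.1685 + 0.2206 = 0.7487
G = 1 − 0.7487 = 0.2513

0.251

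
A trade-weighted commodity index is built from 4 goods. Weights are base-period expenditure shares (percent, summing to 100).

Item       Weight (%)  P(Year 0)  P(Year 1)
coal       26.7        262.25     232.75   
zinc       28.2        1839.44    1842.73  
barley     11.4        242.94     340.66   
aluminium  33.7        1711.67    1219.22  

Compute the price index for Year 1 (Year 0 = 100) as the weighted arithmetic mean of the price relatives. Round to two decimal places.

coal: 26.7 × (232.75/262.25) = 26.7 × 0.887512 = 23.6966
zinc: 28.2 × (1842.73/1839.44) = 28.2 × 1.001789 = 28.2504
barley: 11.4 × (340.66/242.94) = 11.4 × 1.402239 = 15.9855
aluminium: 33.7 × (1219.22/1711.67) = 33.7 × 0.712299 = 24.0045
Index = Σ wᵢ·(p₁ᵢ/p₀ᵢ) = 23.6966 + 28.2504 + 15.9855 + 24.0045 = 91.9370

91.94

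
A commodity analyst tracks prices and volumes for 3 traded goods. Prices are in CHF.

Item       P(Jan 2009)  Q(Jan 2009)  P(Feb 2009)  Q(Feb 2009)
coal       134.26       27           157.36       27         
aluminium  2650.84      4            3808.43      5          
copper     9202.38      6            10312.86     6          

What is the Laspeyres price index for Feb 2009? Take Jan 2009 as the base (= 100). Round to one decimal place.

117.2

Laspeyres price index uses base-period quantities as weights.
ΣP(Feb 2009)·Q(Jan 2009) = 157.36×27 + 3808.43×4 + 10312.86×6 = 4248.72 + 15233.72 + 61877.16 = 81359.6
ΣP(Jan 2009)·Q(Jan 2009) = 134.26×27 + 2650.84×4 + 9202.38×6 = 3625.02 + 10603.36 + 55214.28 = 69442.66
Index = 81359.6 / 69442.66 × 100 = 117.1608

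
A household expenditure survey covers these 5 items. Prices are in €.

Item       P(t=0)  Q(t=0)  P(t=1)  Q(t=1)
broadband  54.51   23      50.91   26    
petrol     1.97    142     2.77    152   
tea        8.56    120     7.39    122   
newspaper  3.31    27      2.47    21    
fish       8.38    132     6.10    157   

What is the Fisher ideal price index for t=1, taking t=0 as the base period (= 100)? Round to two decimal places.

Laspeyres component (base-period weights):
ΣP(t=1)Q(t=0) = 50.91×23 + 2.77×142 + 7.39×120 + 2.47×27 + 6.10×132 = 1170.93 + 393.34 + 886.8 + 66.69 + 805.2 = 3322.96
ΣP(t=0)Q(t=0) = 54.51×23 + 1.97×142 + 8.56×120 + 3.31×27 + 8.38×132 = 1253.73 + 279.74 + 1027.2 + 89.37 + 1106.16 = 3756.2
L = 3322.96 / 3756.2 × 100 = 88.4660
Paasche component (current-period weights):
ΣP(t=1)Q(t=1) = 50.91×26 + 2.77×152 + 7.39×122 + 2.47×21 + 6.10×157 = 1323.66 + 421.04 + 901.58 + 51.87 + 957.7 = 3655.85
ΣP(t=0)Q(t=1) = 54.51×26 + 1.97×152 + 8.56×122 + 3.31×21 + 8.38×157 = 1417.26 + 299.44 + 1044.32 + 69.51 + 1315.66 = 4146.19
P = 3655.85 / 4146.19 × 100 = 88.1737
Fisher = √(L × P) = √(88.4660 × 88.1737) = 88.3197

88.32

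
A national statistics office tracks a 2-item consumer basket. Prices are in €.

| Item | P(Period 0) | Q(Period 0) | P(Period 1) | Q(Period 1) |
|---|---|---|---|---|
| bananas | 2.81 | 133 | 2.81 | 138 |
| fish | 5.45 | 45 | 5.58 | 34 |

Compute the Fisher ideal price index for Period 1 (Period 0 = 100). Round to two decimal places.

Laspeyres component (base-period weights):
ΣP(Period 1)Q(Period 0) = 2.81×133 + 5.58×45 = 373.73 + 251.1 = 624.83
ΣP(Period 0)Q(Period 0) = 2.81×133 + 5.45×45 = 373.73 + 245.25 = 618.98
L = 624.83 / 618.98 × 100 = 100.9451
Paasche component (current-period weights):
ΣP(Period 1)Q(Period 1) = 2.81×138 + 5.58×34 = 387.78 + 189.72 = 577.5
ΣP(Period 0)Q(Period 1) = 2.81×138 + 5.45×34 = 387.78 + 185.3 = 573.08
P = 577.5 / 573.08 × 100 = 100.7713
Fisher = √(L × P) = √(100.9451 × 100.7713) = 100.8581

100.86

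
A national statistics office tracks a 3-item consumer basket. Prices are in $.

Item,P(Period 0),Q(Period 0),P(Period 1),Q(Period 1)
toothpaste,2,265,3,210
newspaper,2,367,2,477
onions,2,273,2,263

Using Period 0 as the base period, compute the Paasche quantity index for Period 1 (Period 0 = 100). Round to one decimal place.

101.7

Paasche quantity index uses current-period prices as weights.
ΣP(Period 1)·Q(Period 1) = 3×210 + 2×477 + 2×263 = 630 + 954 + 526 = 2110
ΣP(Period 1)·Q(Period 0) = 3×265 + 2×367 + 2×273 = 795 + 734 + 546 = 2075
Index = 2110 / 2075 × 100 = 101.6867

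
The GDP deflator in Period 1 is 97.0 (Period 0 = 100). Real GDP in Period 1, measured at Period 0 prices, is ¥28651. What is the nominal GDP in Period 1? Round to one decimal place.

27791.5

Nominal = Real × (Index/100) = 28651 × (97.0/100)
        = 28651 × 0.970 = 27791.4700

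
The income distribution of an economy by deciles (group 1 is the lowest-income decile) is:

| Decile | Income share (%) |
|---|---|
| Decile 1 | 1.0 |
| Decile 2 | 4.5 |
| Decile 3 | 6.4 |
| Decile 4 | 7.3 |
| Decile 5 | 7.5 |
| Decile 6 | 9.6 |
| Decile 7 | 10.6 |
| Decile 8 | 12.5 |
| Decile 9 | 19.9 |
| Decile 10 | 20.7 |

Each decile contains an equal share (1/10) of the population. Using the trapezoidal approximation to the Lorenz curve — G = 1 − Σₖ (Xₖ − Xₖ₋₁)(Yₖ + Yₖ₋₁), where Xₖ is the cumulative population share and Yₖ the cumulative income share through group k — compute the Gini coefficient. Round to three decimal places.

Cumulative income shares Yₖ: 0.0100, 0.0550, 0.1190, 0.1920, 0.2670, 0.3630, 0.4690, 0.5940, 0.7930, 1.0000
Σ (Xₖ−Xₖ₋₁)(Yₖ+Yₖ₋₁) = (1/10)(0.0100+0.0000) + (1/10)(0.0550+0.0100) + (1/10)(0.1190+0.0550) + (1/10)(0.1920+0.1190) + (1/10)(0.2670+0.1920) + (1/10)(0.3630+0.2670) + (1/10)(0.4690+0.3630) + (1/10)(0.5940+0.4690) + (1/10)(0.7930+0.5940) + (1/10)(1.0000+0.7930)
  = 0.0010 + 0.0065 + 0.0174 + 0.0311 + 0.0459 + 0.0630 + 0.0832 + 0.1063 + 0.1387 + 0.1793 = 0.6724
G = 1 − 0.6724 = 0.3276

0.328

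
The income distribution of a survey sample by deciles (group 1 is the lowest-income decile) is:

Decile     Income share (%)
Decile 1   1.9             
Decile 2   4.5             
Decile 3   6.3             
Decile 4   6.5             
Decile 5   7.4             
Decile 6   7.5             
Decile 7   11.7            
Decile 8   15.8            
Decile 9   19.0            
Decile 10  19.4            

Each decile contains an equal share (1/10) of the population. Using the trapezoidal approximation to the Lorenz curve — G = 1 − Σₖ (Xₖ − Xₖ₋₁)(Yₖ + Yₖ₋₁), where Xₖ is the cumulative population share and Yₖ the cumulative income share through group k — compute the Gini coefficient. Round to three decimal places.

0.322

Cumulative income shares Yₖ: 0.0190, 0.0640, 0.1270, 0.1920, 0.2660, 0.3410, 0.4580, 0.6160, 0.8060, 1.0000
Σ (Xₖ−Xₖ₋₁)(Yₖ+Yₖ₋₁) = (1/10)(0.0190+0.0000) + (1/10)(0.0640+0.0190) + (1/10)(0.1270+0.0640) + (1/10)(0.1920+0.1270) + (1/10)(0.2660+0.1920) + (1/10)(0.3410+0.2660) + (1/10)(0.4580+0.3410) + (1/10)(0.6160+0.4580) + (1/10)(0.8060+0.6160) + (1/10)(1.0000+0.8060)
  = 0.0019 + 0.0083 + 0.0191 + 0.0319 + 0.0458 + 0.0607 + 0.0799 + 0.1074 + 0.1422 + 0.1806 = 0.6778
G = 1 − 0.6778 = 0.3222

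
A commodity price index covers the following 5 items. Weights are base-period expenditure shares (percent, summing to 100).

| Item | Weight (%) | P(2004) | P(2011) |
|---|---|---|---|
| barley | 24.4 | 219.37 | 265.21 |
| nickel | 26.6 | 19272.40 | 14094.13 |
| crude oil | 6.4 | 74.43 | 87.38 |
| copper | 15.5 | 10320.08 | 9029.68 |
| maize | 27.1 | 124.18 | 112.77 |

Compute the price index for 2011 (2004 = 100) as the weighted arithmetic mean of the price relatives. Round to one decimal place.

94.6

barley: 24.4 × (265.21/219.37) = 24.4 × 1.208962 = 29.4987
nickel: 26.6 × (14094.13/19272.40) = 26.6 × 0.731312 = 19.4529
crude oil: 6.4 × (87.38/74.43) = 6.4 × 1.173989 = 7.5135
copper: 15.5 × (9029.68/10320.08) = 15.5 × 0.874962 = 13.5619
maize: 27.1 × (112.77/124.18) = 27.1 × 0.908117 = 24.6100
Index = Σ wᵢ·(p₁ᵢ/p₀ᵢ) = 29.4987 + 19.4529 + 7.5135 + 13.5619 + 24.6100 = 94.6370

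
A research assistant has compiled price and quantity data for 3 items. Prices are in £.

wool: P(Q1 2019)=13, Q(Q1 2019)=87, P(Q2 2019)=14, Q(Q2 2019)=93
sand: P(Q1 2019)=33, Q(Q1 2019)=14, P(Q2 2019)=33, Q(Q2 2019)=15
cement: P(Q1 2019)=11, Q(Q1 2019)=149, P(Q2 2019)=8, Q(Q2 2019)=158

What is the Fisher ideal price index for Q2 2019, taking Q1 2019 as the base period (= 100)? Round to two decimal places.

88.90

Laspeyres component (base-period weights):
ΣP(Q2 2019)Q(Q1 2019) = 14×87 + 33×14 + 8×149 = 1218 + 462 + 1192 = 2872
ΣP(Q1 2019)Q(Q1 2019) = 13×87 + 33×14 + 11×149 = 1131 + 462 + 1639 = 3232
L = 2872 / 3232 × 100 = 88.8614
Paasche component (current-period weights):
ΣP(Q2 2019)Q(Q2 2019) = 14×93 + 33×15 + 8×158 = 1302 + 495 + 1264 = 3061
ΣP(Q1 2019)Q(Q2 2019) = 13×93 + 33×15 + 11×158 = 1209 + 495 + 1738 = 3442
P = 3061 / 3442 × 100 = 88.9309
Fisher = √(L × P) = √(88.8614 × 88.9309) = 88.8961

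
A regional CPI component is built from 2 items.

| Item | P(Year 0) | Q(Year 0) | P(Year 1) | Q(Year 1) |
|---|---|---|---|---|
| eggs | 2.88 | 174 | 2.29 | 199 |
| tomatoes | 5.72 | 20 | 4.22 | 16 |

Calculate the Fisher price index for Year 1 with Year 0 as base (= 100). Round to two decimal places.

Laspeyres component (base-period weights):
ΣP(Year 1)Q(Year 0) = 2.29×174 + 4.22×20 = 398.46 + 84.4 = 482.86
ΣP(Year 0)Q(Year 0) = 2.88×174 + 5.72×20 = 501.12 + 114.4 = 615.52
L = 482.86 / 615.52 × 100 = 78.4475
Paasche component (current-period weights):
ΣP(Year 1)Q(Year 1) = 2.29×199 + 4.22×16 = 455.71 + 67.52 = 523.23
ΣP(Year 0)Q(Year 1) = 2.88×199 + 5.72×16 = 573.12 + 91.52 = 664.64
P = 523.23 / 664.64 × 100 = 78.7238
Fisher = √(L × P) = √(78.4475 × 78.7238) = 78.5855

78.59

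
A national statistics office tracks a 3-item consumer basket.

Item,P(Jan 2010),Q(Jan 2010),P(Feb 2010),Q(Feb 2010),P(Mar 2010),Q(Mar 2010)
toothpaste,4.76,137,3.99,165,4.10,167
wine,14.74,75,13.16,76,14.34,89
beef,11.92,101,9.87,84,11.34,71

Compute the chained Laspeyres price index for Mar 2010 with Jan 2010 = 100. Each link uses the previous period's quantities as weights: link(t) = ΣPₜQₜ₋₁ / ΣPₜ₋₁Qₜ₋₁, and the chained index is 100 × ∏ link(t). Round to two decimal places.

93.39

Link Jan 2010→Feb 2010:
ΣP(Feb 2010)Q(Jan 2010) = 3.99×137 + 13.16×75 + 9.87×101 = 546.63 + 987 + 996.87 = 2530.5
ΣP(Jan 2010)Q(Jan 2010) = 4.76×137 + 14.74×75 + 11.92×101 = 652.12 + 1105.5 + 1203.92 = 2961.54
link = 2530.5/2961.54 = 0.854454
Link Feb 2010→Mar 2010:
ΣP(Mar 2010)Q(Feb 2010) = 4.10×165 + 14.34×76 + 11.34×84 = 676.5 + 1089.84 + 952.56 = 2718.9
ΣP(Feb 2010)Q(Feb 2010) = 3.99×165 + 13.16×76 + 9.87×84 = 658.35 + 1000.16 + 829.08 = 2487.59
link = 2718.9/2487.59 = 1.092986
Chained index = 100 × 0.854454 × 1.092986 = 93.3906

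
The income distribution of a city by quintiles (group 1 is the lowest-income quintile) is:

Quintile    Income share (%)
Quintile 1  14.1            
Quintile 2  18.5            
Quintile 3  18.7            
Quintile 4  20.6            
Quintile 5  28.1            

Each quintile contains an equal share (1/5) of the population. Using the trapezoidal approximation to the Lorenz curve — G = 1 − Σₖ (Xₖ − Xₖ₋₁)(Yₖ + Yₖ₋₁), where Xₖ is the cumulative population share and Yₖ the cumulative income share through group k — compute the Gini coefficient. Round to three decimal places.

0.120

Cumulative income shares Yₖ: 0.1410, 0.3260, 0.5130, 0.7190, 1.0000
Σ (Xₖ−Xₖ₋₁)(Yₖ+Yₖ₋₁) = (1/5)(0.1410+0.0000) + (1/5)(0.3260+0.1410) + (1/5)(0.5130+0.3260) + (1/5)(0.7190+0.5130) + (1/5)(1.0000+0.7190)
  = 0.0282 + 0.0934 + 0.1678 + 0.2464 + 0.3438 = 0.8796
G = 1 − 0.8796 = 0.1204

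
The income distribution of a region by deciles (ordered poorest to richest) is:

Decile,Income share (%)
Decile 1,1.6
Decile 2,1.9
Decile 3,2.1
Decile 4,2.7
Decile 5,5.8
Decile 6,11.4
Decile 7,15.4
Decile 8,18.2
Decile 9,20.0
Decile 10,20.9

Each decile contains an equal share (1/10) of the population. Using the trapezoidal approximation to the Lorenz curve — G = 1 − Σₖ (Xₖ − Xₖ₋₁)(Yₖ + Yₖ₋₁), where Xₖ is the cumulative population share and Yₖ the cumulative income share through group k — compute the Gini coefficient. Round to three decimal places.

0.425

Cumulative income shares Yₖ: 0.0160, 0.0350, 0.0560, 0.0830, 0.1410, 0.2550, 0.4090, 0.5910, 0.7910, 1.0000
Σ (Xₖ−Xₖ₋₁)(Yₖ+Yₖ₋₁) = (1/10)(0.0160+0.0000) + (1/10)(0.0350+0.0160) + (1/10)(0.0560+0.0350) + (1/10)(0.0830+0.0560) + (1/10)(0.1410+0.0830) + (1/10)(0.2550+0.1410) + (1/10)(0.4090+0.2550) + (1/10)(0.5910+0.4090) + (1/10)(0.7910+0.5910) + (1/10)(1.0000+0.7910)
  = 0.0016 + 0.0051 + 0.0091 + 0.0139 + 0.0224 + 0.0396 + 0.0664 + 0.1000 + 0.1382 + 0.1791 = 0.5754
G = 1 − 0.5754 = 0.4246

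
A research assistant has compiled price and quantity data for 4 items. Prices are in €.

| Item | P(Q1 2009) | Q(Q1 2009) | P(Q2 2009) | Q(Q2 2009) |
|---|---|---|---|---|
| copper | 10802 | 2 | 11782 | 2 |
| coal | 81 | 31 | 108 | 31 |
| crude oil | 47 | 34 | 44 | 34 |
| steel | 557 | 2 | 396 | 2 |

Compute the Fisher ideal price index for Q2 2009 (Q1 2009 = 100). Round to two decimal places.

108.85

Laspeyres component (base-period weights):
ΣP(Q2 2009)Q(Q1 2009) = 11782×2 + 108×31 + 44×34 + 396×2 = 23564 + 3348 + 1496 + 792 = 29200
ΣP(Q1 2009)Q(Q1 2009) = 10802×2 + 81×31 + 47×34 + 557×2 = 21604 + 2511 + 1598 + 1114 = 26827
L = 29200 / 26827 × 100 = 108.8456
Paasche component (current-period weights):
ΣP(Q2 2009)Q(Q2 2009) = 11782×2 + 108×31 + 44×34 + 396×2 = 23564 + 3348 + 1496 + 792 = 29200
ΣP(Q1 2009)Q(Q2 2009) = 10802×2 + 81×31 + 47×34 + 557×2 = 21604 + 2511 + 1598 + 1114 = 26827
P = 29200 / 26827 × 100 = 108.8456
Fisher = √(L × P) = √(108.8456 × 108.8456) = 108.8456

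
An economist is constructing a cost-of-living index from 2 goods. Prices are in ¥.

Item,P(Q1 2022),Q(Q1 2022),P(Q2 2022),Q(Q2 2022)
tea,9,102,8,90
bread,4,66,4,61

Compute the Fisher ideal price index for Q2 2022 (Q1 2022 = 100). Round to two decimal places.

Laspeyres component (base-period weights):
ΣP(Q2 2022)Q(Q1 2022) = 8×102 + 4×66 = 816 + 264 = 1080
ΣP(Q1 2022)Q(Q1 2022) = 9×102 + 4×66 = 918 + 264 = 1182
L = 1080 / 1182 × 100 = 91.3706
Paasche component (current-period weights):
ΣP(Q2 2022)Q(Q2 2022) = 8×90 + 4×61 = 720 + 244 = 964
ΣP(Q1 2022)Q(Q2 2022) = 9×90 + 4×61 = 810 + 244 = 1054
P = 964 / 1054 × 100 = 91.4611
Fisher = √(L × P) = √(91.3706 × 91.4611) = 91.4158

91.42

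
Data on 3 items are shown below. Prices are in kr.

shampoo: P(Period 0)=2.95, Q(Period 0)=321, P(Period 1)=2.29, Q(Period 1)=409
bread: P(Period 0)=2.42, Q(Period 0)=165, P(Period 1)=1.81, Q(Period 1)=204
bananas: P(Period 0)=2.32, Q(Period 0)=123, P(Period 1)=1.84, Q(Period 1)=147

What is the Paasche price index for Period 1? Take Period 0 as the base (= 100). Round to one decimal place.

77.2

Paasche price index uses current-period quantities as weights.
ΣP(Period 1)·Q(Period 1) = 2.29×409 + 1.81×204 + 1.84×147 = 936.61 + 369.24 + 270.48 = 1576.33
ΣP(Period 0)·Q(Period 1) = 2.95×409 + 2.42×204 + 2.32×147 = 1206.55 + 493.68 + 341.04 = 2041.27
Index = 1576.33 / 2041.27 × 100 = 77.2230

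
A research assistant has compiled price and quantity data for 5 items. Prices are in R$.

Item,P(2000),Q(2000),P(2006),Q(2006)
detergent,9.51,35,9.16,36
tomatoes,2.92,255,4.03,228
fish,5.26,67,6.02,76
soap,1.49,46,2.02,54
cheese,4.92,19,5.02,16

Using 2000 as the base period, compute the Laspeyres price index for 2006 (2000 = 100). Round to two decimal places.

Laspeyres price index uses base-period quantities as weights.
ΣP(2006)·Q(2000) = 9.16×35 + 4.03×255 + 6.02×67 + 2.02×46 + 5.02×19 = 320.6 + 1027.65 + 403.34 + 92.92 + 95.38 = 1939.89
ΣP(2000)·Q(2000) = 9.51×35 + 2.92×255 + 5.26×67 + 1.49×46 + 4.92×19 = 332.85 + 744.6 + 352.42 + 68.54 + 93.48 = 1591.89
Index = 1939.89 / 1591.89 × 100 = 121.8608

121.86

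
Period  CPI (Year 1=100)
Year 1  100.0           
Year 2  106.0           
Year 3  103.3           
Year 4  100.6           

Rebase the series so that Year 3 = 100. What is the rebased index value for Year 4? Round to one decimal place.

Rebased(Year 4) = 100.6 / 103.3 × 100 = 97.3863

97.4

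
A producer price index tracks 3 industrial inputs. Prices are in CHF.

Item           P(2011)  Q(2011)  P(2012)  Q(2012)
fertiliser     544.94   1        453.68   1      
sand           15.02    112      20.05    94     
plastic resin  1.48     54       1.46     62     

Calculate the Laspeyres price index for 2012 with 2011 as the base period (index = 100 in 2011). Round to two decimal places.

120.42

Laspeyres price index uses base-period quantities as weights.
ΣP(2012)·Q(2011) = 453.68×1 + 20.05×112 + 1.46×54 = 453.68 + 2245.6 + 78.84 = 2778.12
ΣP(2011)·Q(2011) = 544.94×1 + 15.02×112 + 1.48×54 = 544.94 + 1682.24 + 79.92 = 2307.1
Index = 2778.12 / 2307.1 × 100 = 120.4161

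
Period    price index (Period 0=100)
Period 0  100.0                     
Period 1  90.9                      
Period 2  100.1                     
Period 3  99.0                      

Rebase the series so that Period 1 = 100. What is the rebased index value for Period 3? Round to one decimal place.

Rebased(Period 3) = 99.0 / 90.9 × 100 = 108.9109

108.9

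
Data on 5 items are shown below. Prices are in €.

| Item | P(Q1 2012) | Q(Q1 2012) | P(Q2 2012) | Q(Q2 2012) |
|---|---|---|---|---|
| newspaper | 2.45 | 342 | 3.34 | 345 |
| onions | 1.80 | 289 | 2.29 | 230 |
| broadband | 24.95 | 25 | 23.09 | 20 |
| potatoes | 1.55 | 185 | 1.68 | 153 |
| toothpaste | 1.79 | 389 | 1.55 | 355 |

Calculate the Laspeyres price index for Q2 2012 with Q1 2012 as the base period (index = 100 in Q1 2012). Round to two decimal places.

Laspeyres price index uses base-period quantities as weights.
ΣP(Q2 2012)·Q(Q1 2012) = 3.34×342 + 2.29×289 + 23.09×25 + 1.68×185 + 1.55×389 = 1142.28 + 661.81 + 577.25 + 310.8 + 602.95 = 3295.09
ΣP(Q1 2012)·Q(Q1 2012) = 2.45×342 + 1.80×289 + 24.95×25 + 1.55×185 + 1.79×389 = 837.9 + 520.2 + 623.75 + 286.75 + 696.31 = 2964.91
Index = 3295.09 / 2964.91 × 100 = 111.1363

111.14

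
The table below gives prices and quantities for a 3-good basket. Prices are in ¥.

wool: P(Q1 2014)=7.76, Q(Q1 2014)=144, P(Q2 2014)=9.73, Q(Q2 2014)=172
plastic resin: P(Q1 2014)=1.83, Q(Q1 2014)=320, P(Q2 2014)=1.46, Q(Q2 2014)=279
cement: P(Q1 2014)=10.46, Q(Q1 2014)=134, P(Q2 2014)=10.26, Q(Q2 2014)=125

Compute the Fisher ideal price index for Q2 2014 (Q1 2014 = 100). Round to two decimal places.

105.56

Laspeyres component (base-period weights):
ΣP(Q2 2014)Q(Q1 2014) = 9.73×144 + 1.46×320 + 10.26×134 = 1401.12 + 467.2 + 1374.84 = 3243.16
ΣP(Q1 2014)Q(Q1 2014) = 7.76×144 + 1.83×320 + 10.46×134 = 1117.44 + 585.6 + 1401.64 = 3104.68
L = 3243.16 / 3104.68 × 100 = 104.4604
Paasche component (current-period weights):
ΣP(Q2 2014)Q(Q2 2014) = 9.73×172 + 1.46×279 + 10.26×125 = 1673.56 + 407.34 + 1282.5 = 3363.4
ΣP(Q1 2014)Q(Q2 2014) = 7.76×172 + 1.83×279 + 10.46×125 = 1334.72 + 510.57 + 1307.5 = 3152.79
P = 3363.4 / 3152.79 × 100 = 106.6801
Fisher = √(L × P) = √(104.4604 × 106.6801) = 105.5644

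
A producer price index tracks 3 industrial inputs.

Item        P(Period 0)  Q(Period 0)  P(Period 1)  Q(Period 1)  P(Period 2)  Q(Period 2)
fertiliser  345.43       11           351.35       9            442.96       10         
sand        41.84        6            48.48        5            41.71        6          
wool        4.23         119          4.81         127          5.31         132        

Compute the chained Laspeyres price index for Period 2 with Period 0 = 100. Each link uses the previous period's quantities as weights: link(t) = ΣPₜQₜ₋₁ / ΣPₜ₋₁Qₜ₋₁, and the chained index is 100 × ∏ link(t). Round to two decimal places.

Link Period 0→Period 1:
ΣP(Period 1)Q(Period 0) = 351.35×11 + 48.48×6 + 4.81×119 = 3864.85 + 290.88 + 572.39 = 4728.12
ΣP(Period 0)Q(Period 0) = 345.43×11 + 41.84×6 + 4.23×119 = 3799.73 + 251.04 + 503.37 = 4554.14
link = 4728.12/4554.14 = 1.038203
Link Period 1→Period 2:
ΣP(Period 2)Q(Period 1) = 442.96×9 + 41.71×5 + 5.31×127 = 3986.64 + 208.55 + 674.37 = 4869.56
ΣP(Period 1)Q(Period 1) = 351.35×9 + 48.48×5 + 4.81×127 = 3162.15 + 242.4 + 610.87 = 4015.42
link = 4869.56/4015.42 = 1.212715
Chained index = 100 × 1.038203 × 1.212715 = 125.9044

125.90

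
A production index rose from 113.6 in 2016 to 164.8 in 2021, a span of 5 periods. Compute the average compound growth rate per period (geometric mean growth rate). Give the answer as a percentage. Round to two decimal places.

7.72%

Growth factor = (164.8/113.6)^(1/5) = (1.450704)^(1/5) = 1.077248
Growth rate = 1.077248 − 1 = 0.077248 = 7.7248%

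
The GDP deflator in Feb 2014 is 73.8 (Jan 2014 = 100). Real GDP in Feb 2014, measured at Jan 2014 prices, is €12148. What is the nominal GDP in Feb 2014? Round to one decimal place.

8965.2

Nominal = Real × (Index/100) = 12148 × (73.8/100)
        = 12148 × 0.738 = 8965.2240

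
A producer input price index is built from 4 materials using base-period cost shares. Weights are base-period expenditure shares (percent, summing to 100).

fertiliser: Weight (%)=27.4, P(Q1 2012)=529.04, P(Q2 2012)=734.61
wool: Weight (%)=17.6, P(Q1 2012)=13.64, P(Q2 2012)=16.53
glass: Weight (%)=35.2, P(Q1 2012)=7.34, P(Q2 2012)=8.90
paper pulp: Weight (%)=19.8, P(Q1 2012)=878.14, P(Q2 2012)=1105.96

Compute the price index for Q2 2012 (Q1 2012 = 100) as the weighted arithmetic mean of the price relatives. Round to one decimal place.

fertiliser: 27.4 × (734.61/529.04) = 27.4 × 1.388572 = 38.0469
wool: 17.6 × (16.53/13.64) = 17.6 × 1.211877 = 21.3290
glass: 35.2 × (8.90/7.34) = 35.2 × 1.212534 = 42.6812
paper pulp: 19.8 × (1105.96/878.14) = 19.8 × 1.259435 = 24.9368
Index = Σ wᵢ·(p₁ᵢ/p₀ᵢ) = 38.0469 + 21.3290 + 42.6812 + 24.9368 = 126.9939

127.0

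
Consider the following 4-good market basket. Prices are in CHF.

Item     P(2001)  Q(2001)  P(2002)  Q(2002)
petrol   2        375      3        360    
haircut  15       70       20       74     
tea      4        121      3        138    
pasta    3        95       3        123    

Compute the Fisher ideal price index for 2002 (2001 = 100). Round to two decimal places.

Laspeyres component (base-period weights):
ΣP(2002)Q(2001) = 3×375 + 20×70 + 3×121 + 3×95 = 1125 + 1400 + 363 + 285 = 3173
ΣP(2001)Q(2001) = 2×375 + 15×70 + 4×121 + 3×95 = 750 + 1050 + 484 + 285 = 2569
L = 3173 / 2569 × 100 = 123.5111
Paasche component (current-period weights):
ΣP(2002)Q(2002) = 3×360 + 20×74 + 3×138 + 3×123 = 1080 + 1480 + 414 + 369 = 3343
ΣP(2001)Q(2002) = 2×360 + 15×74 + 4×138 + 3×123 = 720 + 1110 + 552 + 369 = 2751
P = 3343 / 2751 × 100 = 121.5194
Fisher = √(L × P) = √(123.5111 × 121.5194) = 122.5112

122.51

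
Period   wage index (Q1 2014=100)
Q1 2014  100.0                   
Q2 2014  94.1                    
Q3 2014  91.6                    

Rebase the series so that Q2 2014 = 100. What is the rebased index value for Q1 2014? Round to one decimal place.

Rebased(Q1 2014) = 100.0 / 94.1 × 100 = 106.2699

106.3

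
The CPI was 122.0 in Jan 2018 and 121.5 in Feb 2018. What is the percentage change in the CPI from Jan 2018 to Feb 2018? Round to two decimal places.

Change = (121.5 − 122.0) / 122.0 × 100
       = -0.5 / 122.0 × 100 = -0.4098%

-0.41%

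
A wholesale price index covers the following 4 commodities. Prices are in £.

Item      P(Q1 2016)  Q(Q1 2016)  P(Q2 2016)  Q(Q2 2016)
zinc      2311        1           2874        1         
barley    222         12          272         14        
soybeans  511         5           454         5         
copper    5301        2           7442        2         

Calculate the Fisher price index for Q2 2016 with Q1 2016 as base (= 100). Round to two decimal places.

128.39

Laspeyres component (base-period weights):
ΣP(Q2 2016)Q(Q1 2016) = 2874×1 + 272×12 + 454×5 + 7442×2 = 2874 + 3264 + 2270 + 14884 = 23292
ΣP(Q1 2016)Q(Q1 2016) = 2311×1 + 222×12 + 511×5 + 5301×2 = 2311 + 2664 + 2555 + 10602 = 18132
L = 23292 / 18132 × 100 = 128.4580
Paasche component (current-period weights):
ΣP(Q2 2016)Q(Q2 2016) = 2874×1 + 272×14 + 454×5 + 7442×2 = 2874 + 3808 + 2270 + 14884 = 23836
ΣP(Q1 2016)Q(Q2 2016) = 2311×1 + 222×14 + 511×5 + 5301×2 = 2311 + 3108 + 2555 + 10602 = 18576
P = 23836 / 18576 × 100 = 128.3161
Fisher = √(L × P) = √(128.4580 × 128.3161) = 128.3870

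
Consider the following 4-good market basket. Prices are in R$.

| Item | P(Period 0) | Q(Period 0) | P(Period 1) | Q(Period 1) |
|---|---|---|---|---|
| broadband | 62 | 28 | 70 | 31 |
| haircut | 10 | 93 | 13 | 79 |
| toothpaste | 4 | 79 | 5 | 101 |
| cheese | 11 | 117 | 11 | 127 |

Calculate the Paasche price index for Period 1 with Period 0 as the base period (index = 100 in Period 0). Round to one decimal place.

Paasche price index uses current-period quantities as weights.
ΣP(Period 1)·Q(Period 1) = 70×31 + 13×79 + 5×101 + 11×127 = 2170 + 1027 + 505 + 1397 = 5099
ΣP(Period 0)·Q(Period 1) = 62×31 + 10×79 + 4×101 + 11×127 = 1922 + 790 + 404 + 1397 = 4513
Index = 5099 / 4513 × 100 = 112.9847

113.0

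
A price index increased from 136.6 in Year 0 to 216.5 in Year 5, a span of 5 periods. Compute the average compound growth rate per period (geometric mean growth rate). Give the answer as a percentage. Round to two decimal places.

Growth factor = (216.5/136.6)^(1/5) = (1.584919)^(1/5) = 1.096482
Growth rate = 1.096482 − 1 = 0.096482 = 9.6482%

9.65%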